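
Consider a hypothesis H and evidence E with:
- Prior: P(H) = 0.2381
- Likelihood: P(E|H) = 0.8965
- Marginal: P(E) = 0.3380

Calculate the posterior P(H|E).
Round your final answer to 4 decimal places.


Using Bayes' theorem:

P(H|E) = P(E|H) × P(H) / P(E)
       = 0.8965 × 0.2381 / 0.3380
       = 0.21345665 / 0.3380
       = 0.6315

The evidence strengthens our belief in H.
Prior: 0.2381 → Posterior: 0.6315


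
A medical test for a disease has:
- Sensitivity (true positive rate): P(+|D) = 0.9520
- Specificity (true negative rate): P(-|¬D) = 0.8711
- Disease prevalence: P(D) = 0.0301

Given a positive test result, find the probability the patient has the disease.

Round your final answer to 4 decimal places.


Let D = has disease, + = positive test

Given:
- P(D) = 0.0301 (prevalence)
- P(+|D) = 0.9520 (sensitivity)
- P(-|¬D) = 0.8711 (specificity)
- P(+|¬D) = 0.1289 (false positive rate = 1 - specificity)

Step 1: Find P(+)
P(+) = P(+|D)P(D) + P(+|¬D)P(¬D)
     = 0.9520 × 0.0301 + 0.1289 × 0.9699
     = 0.02865520 + 0.12502011
     = 0.15367531

Step 2: Apply Bayes' theorem for P(D|+)
P(D|+) = P(+|D)P(D) / P(+)
       = 0.02865520 / 0.15367531
       = 0.1865


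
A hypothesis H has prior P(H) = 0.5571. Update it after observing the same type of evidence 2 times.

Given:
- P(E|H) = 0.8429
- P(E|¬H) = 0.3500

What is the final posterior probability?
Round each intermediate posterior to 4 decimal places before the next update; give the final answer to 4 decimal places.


Sequential Bayesian updating:

Initial prior: P(H) = 0.5571

Update 1:
  P(E) = 0.8429 × 0.5571 + 0.3500 × 0.4429 = 0.46957959 + 0.15501500 = 0.62459459
  P(H|E) = 0.46957959 / 0.62459459 = 0.7518

Update 2:
  P(E) = 0.8429 × 0.7518 + 0.3500 × 0.2482 = 0.63369222 + 0.08687000 = 0.72056222
  P(H|E) = 0.63369222 / 0.72056222 = 0.8794

Final posterior: 0.8794


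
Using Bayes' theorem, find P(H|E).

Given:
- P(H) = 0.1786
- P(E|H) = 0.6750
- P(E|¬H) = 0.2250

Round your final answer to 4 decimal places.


Bayes' theorem: P(H|E) = P(E|H) × P(H) / P(E)

Step 1: Calculate P(E) using law of total probability
P(E) = P(E|H)P(H) + P(E|¬H)P(¬H)
     = 0.6750 × 0.1786 + 0.2250 × 0.8214
     = 0.12055500 + 0.18481500
     = 0.30537000

Step 2: Apply Bayes' theorem
P(H|E) = P(E|H) × P(H) / P(E)
       = 0.12055500 / 0.30537000
       = 0.3948


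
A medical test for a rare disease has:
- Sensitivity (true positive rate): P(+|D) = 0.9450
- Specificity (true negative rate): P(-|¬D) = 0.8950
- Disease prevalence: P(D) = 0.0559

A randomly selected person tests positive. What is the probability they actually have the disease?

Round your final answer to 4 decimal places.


Let D = has disease, + = positive test

Given:
- P(D) = 0.0559 (prevalence)
- P(+|D) = 0.9450 (sensitivity)
- P(-|¬D) = 0.8950 (specificity)
- P(+|¬D) = 0.1050 (false positive rate = 1 - specificity)

Step 1: Find P(+)
P(+) = P(+|D)P(D) + P(+|¬D)P(¬D)
     = 0.9450 × 0.0559 + 0.1050 × 0.9441
     = 0.05282550 + 0.09913050
     = 0.15195600

Step 2: Apply Bayes' theorem for P(D|+)
P(D|+) = P(+|D)P(D) / P(+)
       = 0.05282550 / 0.15195600
       = 0.3476


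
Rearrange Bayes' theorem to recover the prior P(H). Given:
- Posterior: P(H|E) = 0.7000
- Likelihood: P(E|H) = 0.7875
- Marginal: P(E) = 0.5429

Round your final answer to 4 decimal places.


From Bayes' theorem: P(H|E) = P(E|H) × P(H) / P(E)

Rearranging for P(H):
P(H) = P(H|E) × P(E) / P(E|H)
     = 0.7000 × 0.5429 / 0.7875
     = 0.38003000 / 0.7875
     = 0.4826


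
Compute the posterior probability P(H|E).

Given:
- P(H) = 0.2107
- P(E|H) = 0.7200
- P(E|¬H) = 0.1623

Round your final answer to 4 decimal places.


Bayes' theorem: P(H|E) = P(E|H) × P(H) / P(E)

Step 1: Calculate P(E) using law of total probability
P(E) = P(E|H)P(H) + P(E|¬H)P(¬H)
     = 0.7200 × 0.2107 + 0.1623 × 0.7893
     = 0.15170400 + 0.12810339
     = 0.27980739

Step 2: Apply Bayes' theorem
P(H|E) = P(E|H) × P(H) / P(E)
       = 0.15170400 / 0.27980739
       = 0.5422


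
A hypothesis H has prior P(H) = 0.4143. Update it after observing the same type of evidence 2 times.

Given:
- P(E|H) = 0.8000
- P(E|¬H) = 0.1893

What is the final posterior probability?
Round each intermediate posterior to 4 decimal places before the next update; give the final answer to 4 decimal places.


Sequential Bayesian updating:

Initial prior: P(H) = 0.4143

Update 1:
  P(E) = 0.8000 × 0.4143 + 0.1893 × 0.5857 = 0.33144000 + 0.11087301 = 0.44231301
  P(H|E) = 0.33144000 / 0.44231301 = 0.7493

Update 2:
  P(E) = 0.8000 × 0.7493 + 0.1893 × 0.2507 = 0.59944000 + 0.04745751 = 0.64689751
  P(H|E) = 0.59944000 / 0.64689751 = 0.9266

Final posterior: 0.9266


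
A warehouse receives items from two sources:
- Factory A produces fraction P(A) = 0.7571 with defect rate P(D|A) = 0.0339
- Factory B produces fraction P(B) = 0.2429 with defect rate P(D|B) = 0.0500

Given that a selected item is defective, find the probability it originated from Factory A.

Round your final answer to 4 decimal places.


Let A = from Factory A, D = defective

Given:
- P(A) = 0.7571, P(B) = 0.2429
- P(D|A) = 0.0339, P(D|B) = 0.0500

Step 1: Find P(D)
P(D) = P(D|A)P(A) + P(D|B)P(B)
     = 0.0339 × 0.7571 + 0.0500 × 0.2429
     = 0.02566569 + 0.01214500
     = 0.03781069

Step 2: Apply Bayes' theorem
P(A|D) = P(D|A)P(A) / P(D)
       = 0.02566569 / 0.03781069
       = 0.6788


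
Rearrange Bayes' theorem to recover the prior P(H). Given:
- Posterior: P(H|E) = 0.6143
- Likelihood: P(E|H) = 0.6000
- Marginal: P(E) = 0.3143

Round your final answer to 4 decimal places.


From Bayes' theorem: P(H|E) = P(E|H) × P(H) / P(E)

Rearranging for P(H):
P(H) = P(H|E) × P(E) / P(E|H)
     = 0.6143 × 0.3143 / 0.6000
     = 0.19307449 / 0.6000
     = 0.3218


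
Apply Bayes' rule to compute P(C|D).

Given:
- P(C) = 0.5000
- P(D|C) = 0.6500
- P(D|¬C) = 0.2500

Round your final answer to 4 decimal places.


Bayes' theorem: P(C|D) = P(D|C) × P(C) / P(D)

Step 1: Calculate P(D) using law of total probability
P(D) = P(D|C)P(C) + P(D|¬C)P(¬C)
     = 0.6500 × 0.5000 + 0.2500 × 0.5000
     = 0.32500000 + 0.12500000
     = 0.45000000

Step 2: Apply Bayes' theorem
P(C|D) = P(D|C) × P(C) / P(D)
       = 0.32500000 / 0.45000000
       = 0.7222


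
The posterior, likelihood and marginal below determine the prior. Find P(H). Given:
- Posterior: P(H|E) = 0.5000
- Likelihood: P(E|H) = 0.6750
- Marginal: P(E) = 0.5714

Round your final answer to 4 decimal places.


From Bayes' theorem: P(H|E) = P(E|H) × P(H) / P(E)

Rearranging for P(H):
P(H) = P(H|E) × P(E) / P(E|H)
     = 0.5000 × 0.5714 / 0.6750
     = 0.28570000 / 0.6750
     = 0.4233


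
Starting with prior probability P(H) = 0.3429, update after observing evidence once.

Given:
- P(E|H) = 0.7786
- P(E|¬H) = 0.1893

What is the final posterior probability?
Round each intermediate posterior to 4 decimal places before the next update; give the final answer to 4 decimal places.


Sequential Bayesian updating:

Initial prior: P(H) = 0.3429

Update 1:
  P(E) = 0.7786 × 0.3429 + 0.1893 × 0.6571 = 0.26698194 + 0.12438903 = 0.39137097
  P(H|E) = 0.26698194 / 0.39137097 = 0.6822

Final posterior: 0.6822


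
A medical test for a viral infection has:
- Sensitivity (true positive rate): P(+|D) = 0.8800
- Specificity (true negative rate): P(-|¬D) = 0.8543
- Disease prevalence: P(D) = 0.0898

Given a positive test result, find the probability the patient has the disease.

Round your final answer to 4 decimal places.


Let D = has disease, + = positive test

Given:
- P(D) = 0.0898 (prevalence)
- P(+|D) = 0.8800 (sensitivity)
- P(-|¬D) = 0.8543 (specificity)
- P(+|¬D) = 0.1457 (false positive rate = 1 - specificity)

Step 1: Find P(+)
P(+) = P(+|D)P(D) + P(+|¬D)P(¬D)
     = 0.8800 × 0.0898 + 0.1457 × 0.9102
     = 0.07902400 + 0.13261614
     = 0.21164014

Step 2: Apply Bayes' theorem for P(D|+)
P(D|+) = P(+|D)P(D) / P(+)
       = 0.07902400 / 0.21164014
       = 0.3734


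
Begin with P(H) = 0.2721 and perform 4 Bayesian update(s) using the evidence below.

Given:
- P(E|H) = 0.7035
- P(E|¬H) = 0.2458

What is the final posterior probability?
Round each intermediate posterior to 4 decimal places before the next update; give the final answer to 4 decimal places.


Sequential Bayesian updating:

Initial prior: P(H) = 0.2721

Update 1:
  P(E) = 0.7035 × 0.2721 + 0.2458 × 0.7279 = 0.19142235 + 0.17891782 = 0.37034017
  P(H|E) = 0.19142235 / 0.37034017 = 0.5169

Update 2:
  P(E) = 0.7035 × 0.5169 + 0.2458 × 0.4831 = 0.36363915 + 0.11874598 = 0.48238513
  P(H|E) = 0.36363915 / 0.48238513 = 0.7538

Update 3:
  P(E) = 0.7035 × 0.7538 + 0.2458 × 0.2462 = 0.53029830 + 0.06051596 = 0.59081426
  P(H|E) = 0.53029830 / 0.59081426 = 0.8976

Update 4:
  P(E) = 0.7035 × 0.8976 + 0.2458 × 0.1024 = 0.63146160 + 0.02516992 = 0.65663152
  P(H|E) = 0.63146160 / 0.65663152 = 0.9617

Final posterior: 0.9617


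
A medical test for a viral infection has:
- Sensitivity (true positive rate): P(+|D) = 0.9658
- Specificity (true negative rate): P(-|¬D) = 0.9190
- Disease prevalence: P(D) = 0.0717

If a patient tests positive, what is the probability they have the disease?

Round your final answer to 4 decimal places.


Let D = has disease, + = positive test

Given:
- P(D) = 0.0717 (prevalence)
- P(+|D) = 0.9658 (sensitivity)
- P(-|¬D) = 0.9190 (specificity)
- P(+|¬D) = 0.0810 (false positive rate = 1 - specificity)

Step 1: Find P(+)
P(+) = P(+|D)P(D) + P(+|¬D)P(¬D)
     = 0.9658 × 0.0717 + 0.0810 × 0.9283
     = 0.06924786 + 0.07519230
     = 0.14444016

Step 2: Apply Bayes' theorem for P(D|+)
P(D|+) = P(+|D)P(D) / P(+)
       = 0.06924786 / 0.14444016
       = 0.4794


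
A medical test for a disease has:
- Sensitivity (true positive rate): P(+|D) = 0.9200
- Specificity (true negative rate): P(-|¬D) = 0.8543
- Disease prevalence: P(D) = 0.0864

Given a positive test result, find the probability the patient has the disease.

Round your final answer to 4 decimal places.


Let D = has disease, + = positive test

Given:
- P(D) = 0.0864 (prevalence)
- P(+|D) = 0.9200 (sensitivity)
- P(-|¬D) = 0.8543 (specificity)
- P(+|¬D) = 0.1457 (false positive rate = 1 - specificity)

Step 1: Find P(+)
P(+) = P(+|D)P(D) + P(+|¬D)P(¬D)
     = 0.9200 × 0.0864 + 0.1457 × 0.9136
     = 0.07948800 + 0.13311152
     = 0.21259952

Step 2: Apply Bayes' theorem for P(D|+)
P(D|+) = P(+|D)P(D) / P(+)
       = 0.07948800 / 0.21259952
       = 0.3739


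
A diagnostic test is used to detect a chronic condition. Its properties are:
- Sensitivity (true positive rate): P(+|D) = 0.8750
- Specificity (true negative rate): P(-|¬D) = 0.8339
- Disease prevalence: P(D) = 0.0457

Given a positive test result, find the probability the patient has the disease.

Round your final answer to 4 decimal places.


Let D = has disease, + = positive test

Given:
- P(D) = 0.0457 (prevalence)
- P(+|D) = 0.8750 (sensitivity)
- P(-|¬D) = 0.8339 (specificity)
- P(+|¬D) = 0.1661 (false positive rate = 1 - specificity)

Step 1: Find P(+)
P(+) = P(+|D)P(D) + P(+|¬D)P(¬D)
     = 0.8750 × 0.0457 + 0.1661 × 0.9543
     = 0.03998750 + 0.15850923
     = 0.19849673

Step 2: Apply Bayes' theorem for P(D|+)
P(D|+) = P(+|D)P(D) / P(+)
       = 0.03998750 / 0.19849673
       = 0.2015


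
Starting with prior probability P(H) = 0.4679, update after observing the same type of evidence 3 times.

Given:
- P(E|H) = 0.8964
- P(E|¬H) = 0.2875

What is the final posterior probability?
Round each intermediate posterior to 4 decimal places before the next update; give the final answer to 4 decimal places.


Sequential Bayesian updating:

Initial prior: P(H) = 0.4679

Update 1:
  P(E) = 0.8964 × 0.4679 + 0.2875 × 0.5321 = 0.41942556 + 0.15297875 = 0.57240431
  P(H|E) = 0.41942556 / 0.57240431 = 0.7327

Update 2:
  P(E) = 0.8964 × 0.7327 + 0.2875 × 0.2673 = 0.65679228 + 0.07684875 = 0.73364103
  P(H|E) = 0.65679228 / 0.73364103 = 0.8953

Update 3:
  P(E) = 0.8964 × 0.8953 + 0.2875 × 0.1047 = 0.80254692 + 0.03010125 = 0.83264817
  P(H|E) = 0.80254692 / 0.83264817 = 0.9638

Final posterior: 0.9638


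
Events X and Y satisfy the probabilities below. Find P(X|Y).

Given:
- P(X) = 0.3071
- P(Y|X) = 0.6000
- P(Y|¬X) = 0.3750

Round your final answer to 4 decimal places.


Bayes' theorem: P(X|Y) = P(Y|X) × P(X) / P(Y)

Step 1: Calculate P(Y) using law of total probability
P(Y) = P(Y|X)P(X) + P(Y|¬X)P(¬X)
     = 0.6000 × 0.3071 + 0.3750 × 0.6929
     = 0.18426000 + 0.25983750
     = 0.44409750

Step 2: Apply Bayes' theorem
P(X|Y) = P(Y|X) × P(X) / P(Y)
       = 0.18426000 / 0.44409750
       = 0.4149


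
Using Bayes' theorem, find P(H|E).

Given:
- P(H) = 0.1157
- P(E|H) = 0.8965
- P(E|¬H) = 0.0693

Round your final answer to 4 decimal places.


Bayes' theorem: P(H|E) = P(E|H) × P(H) / P(E)

Step 1: Calculate P(E) using law of total probability
P(E) = P(E|H)P(H) + P(E|¬H)P(¬H)
     = 0.8965 × 0.1157 + 0.0693 × 0.8843
     = 0.10372505 + 0.06128199
     = 0.16500704

Step 2: Apply Bayes' theorem
P(H|E) = P(E|H) × P(H) / P(E)
       = 0.10372505 / 0.16500704
       = 0.6286


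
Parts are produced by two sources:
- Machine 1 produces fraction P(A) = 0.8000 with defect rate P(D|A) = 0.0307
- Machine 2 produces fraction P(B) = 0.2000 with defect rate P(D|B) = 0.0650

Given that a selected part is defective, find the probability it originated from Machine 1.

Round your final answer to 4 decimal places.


Let A = from Machine 1, D = defective

Given:
- P(A) = 0.8000, P(B) = 0.2000
- P(D|A) = 0.0307, P(D|B) = 0.0650

Step 1: Find P(D)
P(D) = P(D|A)P(A) + P(D|B)P(B)
     = 0.0307 × 0.8000 + 0.0650 × 0.2000
     = 0.02456000 + 0.01300000
     = 0.03756000

Step 2: Apply Bayes' theorem
P(A|D) = P(D|A)P(A) / P(D)
       = 0.02456000 / 0.03756000
       = 0.6539


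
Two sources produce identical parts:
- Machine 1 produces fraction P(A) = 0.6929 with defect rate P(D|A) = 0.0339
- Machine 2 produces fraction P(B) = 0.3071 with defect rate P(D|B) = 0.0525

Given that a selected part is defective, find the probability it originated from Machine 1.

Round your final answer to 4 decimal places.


Let A = from Machine 1, D = defective

Given:
- P(A) = 0.6929, P(B) = 0.3071
- P(D|A) = 0.0339, P(D|B) = 0.0525

Step 1: Find P(D)
P(D) = P(D|A)P(A) + P(D|B)P(B)
     = 0.0339 × 0.6929 + 0.0525 × 0.3071
     = 0.02348931 + 0.01612275
     = 0.03961206

Step 2: Apply Bayes' theorem
P(A|D) = P(D|A)P(A) / P(D)
       = 0.02348931 / 0.03961206
       = 0.5930


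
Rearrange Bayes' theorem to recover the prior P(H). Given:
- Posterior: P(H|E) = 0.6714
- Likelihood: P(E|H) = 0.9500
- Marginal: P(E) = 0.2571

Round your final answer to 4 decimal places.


From Bayes' theorem: P(H|E) = P(E|H) × P(H) / P(E)

Rearranging for P(H):
P(H) = P(H|E) × P(E) / P(E|H)
     = 0.6714 × 0.2571 / 0.9500
     = 0.17261694 / 0.9500
     = 0.1817


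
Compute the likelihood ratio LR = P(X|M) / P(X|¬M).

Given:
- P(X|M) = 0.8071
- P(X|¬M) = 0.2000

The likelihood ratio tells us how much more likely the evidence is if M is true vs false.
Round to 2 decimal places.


Likelihood Ratio (LR) = P(X|M) / P(X|¬M)

LR = 0.8071 / 0.2000
   = 4.04

The evidence is 4.04 times more likely if M is true than if M is false.
Since LR > 1, the evidence supports M over ¬M.


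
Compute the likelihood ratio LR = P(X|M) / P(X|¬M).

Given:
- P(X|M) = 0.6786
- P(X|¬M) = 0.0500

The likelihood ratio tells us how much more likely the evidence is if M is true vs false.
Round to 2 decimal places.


Likelihood Ratio (LR) = P(X|M) / P(X|¬M)

LR = 0.6786 / 0.0500
   = 13.57

The evidence is 13.57 times more likely if M is true than if M is false.
Because LR exceeds 1, X is evidence for M.


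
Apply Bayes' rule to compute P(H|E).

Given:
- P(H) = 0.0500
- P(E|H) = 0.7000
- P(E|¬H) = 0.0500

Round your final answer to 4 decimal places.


Bayes' theorem: P(H|E) = P(E|H) × P(H) / P(E)

Step 1: Calculate P(E) using law of total probability
P(E) = P(E|H)P(H) + P(E|¬H)P(¬H)
     = 0.7000 × 0.0500 + 0.0500 × 0.9500
     = 0.03500000 + 0.04750000
     = 0.08250000

Step 2: Apply Bayes' theorem
P(H|E) = P(E|H) × P(H) / P(E)
       = 0.03500000 / 0.08250000
       = 0.4242


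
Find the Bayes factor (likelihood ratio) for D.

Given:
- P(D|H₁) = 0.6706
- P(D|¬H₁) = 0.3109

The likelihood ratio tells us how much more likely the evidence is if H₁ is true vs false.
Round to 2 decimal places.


Likelihood Ratio (LR) = P(D|H₁) / P(D|¬H₁)

LR = 0.6706 / 0.3109
   = 2.16

The evidence is 2.16 times more likely if H₁ is true than if H₁ is false.
Since LR > 1, the evidence supports H₁ over ¬H₁.


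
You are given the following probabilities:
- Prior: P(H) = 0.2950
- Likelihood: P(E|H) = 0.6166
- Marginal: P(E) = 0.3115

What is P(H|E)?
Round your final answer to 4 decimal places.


Using Bayes' theorem:

P(H|E) = P(E|H) × P(H) / P(E)
       = 0.6166 × 0.2950 / 0.3115
       = 0.18189700 / 0.3115
       = 0.5839

The evidence strengthens our belief in H.
Prior: 0.2950 → Posterior: 0.5839


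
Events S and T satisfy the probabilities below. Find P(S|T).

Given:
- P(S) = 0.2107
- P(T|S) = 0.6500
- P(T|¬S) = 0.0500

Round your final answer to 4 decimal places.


Bayes' theorem: P(S|T) = P(T|S) × P(S) / P(T)

Step 1: Calculate P(T) using law of total probability
P(T) = P(T|S)P(S) + P(T|¬S)P(¬S)
     = 0.6500 × 0.2107 + 0.0500 × 0.7893
     = 0.13695500 + 0.03946500
     = 0.17642000

Step 2: Apply Bayes' theorem
P(S|T) = P(T|S) × P(S) / P(T)
       = 0.13695500 / 0.17642000
       = 0.7763


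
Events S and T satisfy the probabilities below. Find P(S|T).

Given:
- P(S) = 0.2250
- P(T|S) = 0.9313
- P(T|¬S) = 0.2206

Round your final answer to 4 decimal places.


Bayes' theorem: P(S|T) = P(T|S) × P(S) / P(T)

Step 1: Calculate P(T) using law of total probability
P(T) = P(T|S)P(S) + P(T|¬S)P(¬S)
     = 0.9313 × 0.2250 + 0.2206 × 0.7750
     = 0.20954250 + 0.17096500
     = 0.38050750

Step 2: Apply Bayes' theorem
P(S|T) = P(T|S) × P(S) / P(T)
       = 0.20954250 / 0.38050750
       = 0.5507


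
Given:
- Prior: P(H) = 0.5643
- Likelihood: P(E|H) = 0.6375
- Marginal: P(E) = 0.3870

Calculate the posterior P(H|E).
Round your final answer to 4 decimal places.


Using Bayes' theorem:

P(H|E) = P(E|H) × P(H) / P(E)
       = 0.6375 × 0.5643 / 0.3870
       = 0.35974125 / 0.3870
       = 0.9296

The evidence strengthens our belief in H.
Prior: 0.5643 → Posterior: 0.9296


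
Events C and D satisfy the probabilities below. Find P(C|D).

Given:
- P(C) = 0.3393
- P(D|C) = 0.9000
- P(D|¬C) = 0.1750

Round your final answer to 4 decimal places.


Bayes' theorem: P(C|D) = P(D|C) × P(C) / P(D)

Step 1: Calculate P(D) using law of total probability
P(D) = P(D|C)P(C) + P(D|¬C)P(¬C)
     = 0.9000 × 0.3393 + 0.1750 × 0.6607
     = 0.30537000 + 0.11562250
     = 0.42099250

Step 2: Apply Bayes' theorem
P(C|D) = P(D|C) × P(C) / P(D)
       = 0.30537000 / 0.42099250
       = 0.7254


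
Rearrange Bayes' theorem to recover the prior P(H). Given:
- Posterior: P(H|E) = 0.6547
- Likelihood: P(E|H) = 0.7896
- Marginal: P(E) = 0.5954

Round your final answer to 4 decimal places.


From Bayes' theorem: P(H|E) = P(E|H) × P(H) / P(E)

Rearranging for P(H):
P(H) = P(H|E) × P(E) / P(E|H)
     = 0.6547 × 0.5954 / 0.7896
     = 0.38980838 / 0.7896
     = 0.4937


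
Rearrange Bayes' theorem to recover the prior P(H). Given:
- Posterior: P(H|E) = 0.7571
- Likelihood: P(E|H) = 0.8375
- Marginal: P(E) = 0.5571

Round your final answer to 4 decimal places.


From Bayes' theorem: P(H|E) = P(E|H) × P(H) / P(E)

Rearranging for P(H):
P(H) = P(H|E) × P(E) / P(E|H)
     = 0.7571 × 0.5571 / 0.8375
     = 0.42178041 / 0.8375
     = 0.5036


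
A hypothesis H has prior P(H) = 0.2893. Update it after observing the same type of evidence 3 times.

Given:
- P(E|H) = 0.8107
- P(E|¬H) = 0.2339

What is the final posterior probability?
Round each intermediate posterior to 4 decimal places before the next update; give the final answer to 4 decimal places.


Sequential Bayesian updating:

Initial prior: P(H) = 0.2893

Update 1:
  P(E) = 0.8107 × 0.2893 + 0.2339 × 0.7107 = 0.23453551 + 0.16623273 = 0.40076824
  P(H|E) = 0.23453551 / 0.40076824 = 0.5852

Update 2:
  P(E) = 0.8107 × 0.5852 + 0.2339 × 0.4148 = 0.47442164 + 0.09702172 = 0.57144336
  P(H|E) = 0.47442164 / 0.57144336 = 0.8302

Update 3:
  P(E) = 0.8107 × 0.8302 + 0.2339 × 0.1698 = 0.67304314 + 0.03971622 = 0.71275936
  P(H|E) = 0.67304314 / 0.71275936 = 0.9443

Final posterior: 0.9443


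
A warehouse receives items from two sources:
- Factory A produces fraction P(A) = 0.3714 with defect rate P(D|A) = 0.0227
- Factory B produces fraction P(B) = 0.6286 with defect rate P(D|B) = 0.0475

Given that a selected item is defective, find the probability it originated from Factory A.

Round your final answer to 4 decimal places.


Let A = from Factory A, D = defective

Given:
- P(A) = 0.3714, P(B) = 0.6286
- P(D|A) = 0.0227, P(D|B) = 0.0475

Step 1: Find P(D)
P(D) = P(D|A)P(A) + P(D|B)P(B)
     = 0.0227 × 0.3714 + 0.0475 × 0.6286
     = 0.00843078 + 0.02985850
     = 0.03828928

Step 2: Apply Bayes' theorem
P(A|D) = P(D|A)P(A) / P(D)
       = 0.00843078 / 0.03828928
       = 0.2202


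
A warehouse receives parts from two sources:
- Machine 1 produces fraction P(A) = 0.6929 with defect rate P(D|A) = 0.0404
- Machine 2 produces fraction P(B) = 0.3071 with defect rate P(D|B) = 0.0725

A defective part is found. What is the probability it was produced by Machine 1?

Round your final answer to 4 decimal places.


Let A = from Machine 1, D = defective

Given:
- P(A) = 0.6929, P(B) = 0.3071
- P(D|A) = 0.0404, P(D|B) = 0.0725

Step 1: Find P(D)
P(D) = P(D|A)P(A) + P(D|B)P(B)
     = 0.0404 × 0.6929 + 0.0725 × 0.3071
     = 0.02799316 + 0.02226475
     = 0.05025791

Step 2: Apply Bayes' theorem
P(A|D) = P(D|A)P(A) / P(D)
       = 0.02799316 / 0.05025791
       = 0.5570


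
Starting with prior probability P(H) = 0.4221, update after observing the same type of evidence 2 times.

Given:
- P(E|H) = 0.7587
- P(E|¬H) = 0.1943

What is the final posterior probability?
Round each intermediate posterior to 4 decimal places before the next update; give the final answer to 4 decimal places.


Sequential Bayesian updating:

Initial prior: P(H) = 0.4221

Update 1:
  P(E) = 0.7587 × 0.4221 + 0.1943 × 0.5779 = 0.32024727 + 0.11228597 = 0.43253324
  P(H|E) = 0.32024727 / 0.43253324 = 0.7404

Update 2:
  P(E) = 0.7587 × 0.7404 + 0.1943 × 0.2596 = 0.56174148 + 0.05044028 = 0.61218176
  P(H|E) = 0.56174148 / 0.61218176 = 0.9176

Final posterior: 0.9176


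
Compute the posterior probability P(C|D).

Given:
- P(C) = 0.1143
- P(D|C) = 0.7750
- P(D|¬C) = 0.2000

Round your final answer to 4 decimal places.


Bayes' theorem: P(C|D) = P(D|C) × P(C) / P(D)

Step 1: Calculate P(D) using law of total probability
P(D) = P(D|C)P(C) + P(D|¬C)P(¬C)
     = 0.7750 × 0.1143 + 0.2000 × 0.8857
     = 0.08858250 + 0.17714000
     = 0.26572250

Step 2: Apply Bayes' theorem
P(C|D) = P(D|C) × P(C) / P(D)
       = 0.08858250 / 0.26572250
       = 0.3334


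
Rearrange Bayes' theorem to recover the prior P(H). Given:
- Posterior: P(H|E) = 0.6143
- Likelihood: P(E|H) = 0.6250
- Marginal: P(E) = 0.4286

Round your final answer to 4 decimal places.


From Bayes' theorem: P(H|E) = P(E|H) × P(H) / P(E)

Rearranging for P(H):
P(H) = P(H|E) × P(E) / P(E|H)
     = 0.6143 × 0.4286 / 0.6250
     = 0.26328898 / 0.6250
     = 0.4213


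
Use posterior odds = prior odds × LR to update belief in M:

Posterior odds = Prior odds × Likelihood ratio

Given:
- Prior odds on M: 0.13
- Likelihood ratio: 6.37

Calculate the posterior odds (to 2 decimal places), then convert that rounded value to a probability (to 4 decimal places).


Step 1: Calculate posterior odds
Posterior odds = Prior odds × LR
               = 0.13 × 6.37
               = 0.83

Step 2: Convert to probability
P(M|E) = Posterior odds / (1 + Posterior odds)
       = 0.83 / (1 + 0.83)
       = 0.83 / 1.83
       = 0.4536

The evidence increased P(M) from 0.1150 to 0.4536.


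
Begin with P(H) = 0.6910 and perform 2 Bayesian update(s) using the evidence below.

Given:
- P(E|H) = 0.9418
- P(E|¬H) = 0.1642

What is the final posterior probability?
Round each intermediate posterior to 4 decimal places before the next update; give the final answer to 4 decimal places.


Sequential Bayesian updating:

Initial prior: P(H) = 0.6910

Update 1:
  P(E) = 0.9418 × 0.6910 + 0.1642 × 0.3090 = 0.65078380 + 0.05073780 = 0.70152160
  P(H|E) = 0.65078380 / 0.70152160 = 0.9277

Update 2:
  P(E) = 0.9418 × 0.9277 + 0.1642 × 0.0723 = 0.87370786 + 0.01187166 = 0.88557952
  P(H|E) = 0.87370786 / 0.88557952 = 0.9866

Final posterior: 0.9866


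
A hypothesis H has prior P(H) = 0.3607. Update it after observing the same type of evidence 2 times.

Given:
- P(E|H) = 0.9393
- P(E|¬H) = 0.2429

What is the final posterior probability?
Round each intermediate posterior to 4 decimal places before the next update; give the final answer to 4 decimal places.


Sequential Bayesian updating:

Initial prior: P(H) = 0.3607

Update 1:
  P(E) = 0.9393 × 0.3607 + 0.2429 × 0.6393 = 0.33880551 + 0.15528597 = 0.49409148
  P(H|E) = 0.33880551 / 0.49409148 = 0.6857

Update 2:
  P(E) = 0.9393 × 0.6857 + 0.2429 × 0.3143 = 0.64407801 + 0.07634347 = 0.72042148
  P(H|E) = 0.64407801 / 0.72042148 = 0.8940

Final posterior: 0.8940


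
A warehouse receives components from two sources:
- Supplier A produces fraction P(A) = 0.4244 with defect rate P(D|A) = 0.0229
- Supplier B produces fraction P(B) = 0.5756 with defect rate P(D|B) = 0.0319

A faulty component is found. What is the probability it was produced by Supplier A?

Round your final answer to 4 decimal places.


Let A = from Supplier A, D = faulty

Given:
- P(A) = 0.4244, P(B) = 0.5756
- P(D|A) = 0.0229, P(D|B) = 0.0319

Step 1: Find P(D)
P(D) = P(D|A)P(A) + P(D|B)P(B)
     = 0.0229 × 0.4244 + 0.0319 × 0.5756
     = 0.00971876 + 0.01836164
     = 0.02808040

Step 2: Apply Bayes' theorem
P(A|D) = P(D|A)P(A) / P(D)
       = 0.00971876 / 0.02808040
       = 0.3461


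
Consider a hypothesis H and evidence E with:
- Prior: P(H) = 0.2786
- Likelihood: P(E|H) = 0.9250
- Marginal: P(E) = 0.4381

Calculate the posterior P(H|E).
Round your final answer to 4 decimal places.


Using Bayes' theorem:

P(H|E) = P(E|H) × P(H) / P(E)
       = 0.9250 × 0.2786 / 0.4381
       = 0.25770500 / 0.4381
       = 0.5882

The evidence strengthens our belief in H.
Prior: 0.2786 → Posterior: 0.5882


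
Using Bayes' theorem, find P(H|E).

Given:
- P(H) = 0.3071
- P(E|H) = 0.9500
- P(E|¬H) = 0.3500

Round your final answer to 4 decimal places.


Bayes' theorem: P(H|E) = P(E|H) × P(H) / P(E)

Step 1: Calculate P(E) using law of total probability
P(E) = P(E|H)P(H) + P(E|¬H)P(¬H)
     = 0.9500 × 0.3071 + 0.3500 × 0.6929
     = 0.29174500 + 0.24251500
     = 0.53426000

Step 2: Apply Bayes' theorem
P(H|E) = P(E|H) × P(H) / P(E)
       = 0.29174500 / 0.53426000
       = 0.5461


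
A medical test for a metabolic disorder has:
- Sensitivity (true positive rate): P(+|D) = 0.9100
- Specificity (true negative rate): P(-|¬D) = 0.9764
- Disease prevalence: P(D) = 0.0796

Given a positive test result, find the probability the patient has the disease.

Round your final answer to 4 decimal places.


Let D = has disease, + = positive test

Given:
- P(D) = 0.0796 (prevalence)
- P(+|D) = 0.9100 (sensitivity)
- P(-|¬D) = 0.9764 (specificity)
- P(+|¬D) = 0.0236 (false positive rate = 1 - specificity)

Step 1: Find P(+)
P(+) = P(+|D)P(D) + P(+|¬D)P(¬D)
     = 0.9100 × 0.0796 + 0.0236 × 0.9204
     = 0.07243600 + 0.02172144
     = 0.09415744

Step 2: Apply Bayes' theorem for P(D|+)
P(D|+) = P(+|D)P(D) / P(+)
       = 0.07243600 / 0.09415744
       = 0.7693


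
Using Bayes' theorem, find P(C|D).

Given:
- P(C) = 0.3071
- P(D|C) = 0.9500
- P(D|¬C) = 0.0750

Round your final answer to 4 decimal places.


Bayes' theorem: P(C|D) = P(D|C) × P(C) / P(D)

Step 1: Calculate P(D) using law of total probability
P(D) = P(D|C)P(C) + P(D|¬C)P(¬C)
     = 0.9500 × 0.3071 + 0.0750 × 0.6929
     = 0.29174500 + 0.05196750
     = 0.34371250

Step 2: Apply Bayes' theorem
P(C|D) = P(D|C) × P(C) / P(D)
       = 0.29174500 / 0.34371250
       = 0.8488


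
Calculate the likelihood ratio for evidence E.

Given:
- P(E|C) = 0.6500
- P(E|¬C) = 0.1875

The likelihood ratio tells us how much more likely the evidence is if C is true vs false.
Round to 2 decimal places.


Likelihood Ratio (LR) = P(E|C) / P(E|¬C)

LR = 0.6500 / 0.1875
   = 3.47

The evidence is 3.47 times more likely if C is true than if C is false.
Because LR exceeds 1, E is evidence for C.


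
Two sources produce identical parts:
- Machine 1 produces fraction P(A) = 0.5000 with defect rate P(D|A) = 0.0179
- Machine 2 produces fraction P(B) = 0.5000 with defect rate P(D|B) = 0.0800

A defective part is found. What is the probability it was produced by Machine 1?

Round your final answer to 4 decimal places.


Let A = from Machine 1, D = defective

Given:
- P(A) = 0.5000, P(B) = 0.5000
- P(D|A) = 0.0179, P(D|B) = 0.0800

Step 1: Find P(D)
P(D) = P(D|A)P(A) + P(D|B)P(B)
     = 0.0179 × 0.5000 + 0.0800 × 0.5000
     = 0.00895000 + 0.04000000
     = 0.04895000

Step 2: Apply Bayes' theorem
P(A|D) = P(D|A)P(A) / P(D)
       = 0.00895000 / 0.04895000
       = 0.1828


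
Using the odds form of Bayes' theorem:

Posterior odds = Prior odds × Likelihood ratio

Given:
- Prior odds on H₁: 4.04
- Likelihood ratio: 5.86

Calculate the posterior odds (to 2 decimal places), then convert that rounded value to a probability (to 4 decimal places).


Step 1: Calculate posterior odds
Posterior odds = Prior odds × LR
               = 4.04 × 5.86
               = 23.67

Step 2: Convert to probability
P(H₁|E) = Posterior odds / (1 + Posterior odds)
       = 23.67 / (1 + 23.67)
       = 23.67 / 24.67
       = 0.9595

The evidence increased P(H₁) from 0.8016 to 0.9595.


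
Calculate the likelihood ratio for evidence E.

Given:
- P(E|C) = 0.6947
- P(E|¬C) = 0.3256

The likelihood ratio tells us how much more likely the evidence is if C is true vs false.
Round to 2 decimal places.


Likelihood Ratio (LR) = P(E|C) / P(E|¬C)

LR = 0.6947 / 0.3256
   = 2.13

The evidence is 2.13 times more likely if C is true than if C is false.
Because LR exceeds 1, E is evidence for C.


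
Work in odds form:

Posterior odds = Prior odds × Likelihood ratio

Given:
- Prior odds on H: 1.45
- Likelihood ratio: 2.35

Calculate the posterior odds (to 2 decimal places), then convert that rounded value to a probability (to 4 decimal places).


Step 1: Calculate posterior odds
Posterior odds = Prior odds × LR
               = 1.45 × 2.35
               = 3.41

Step 2: Convert to probability
P(H|E) = Posterior odds / (1 + Posterior odds)
       = 3.41 / (1 + 3.41)
       = 3.41 / 4.41
       = 0.7732

The evidence increased P(H) from 0.5918 to 0.7732.


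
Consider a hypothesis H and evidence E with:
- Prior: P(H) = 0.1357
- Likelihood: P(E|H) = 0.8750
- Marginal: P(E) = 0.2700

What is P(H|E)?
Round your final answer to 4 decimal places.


Using Bayes' theorem:

P(H|E) = P(E|H) × P(H) / P(E)
       = 0.8750 × 0.1357 / 0.2700
       = 0.11873750 / 0.2700
       = 0.4398

The evidence strengthens our belief in H.
Prior: 0.1357 → Posterior: 0.4398


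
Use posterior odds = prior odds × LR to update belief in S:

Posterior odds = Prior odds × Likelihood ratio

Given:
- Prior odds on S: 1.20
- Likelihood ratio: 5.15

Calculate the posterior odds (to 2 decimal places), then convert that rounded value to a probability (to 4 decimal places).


Step 1: Calculate posterior odds
Posterior odds = Prior odds × LR
               = 1.20 × 5.15
               = 6.18

Step 2: Convert to probability
P(S|E) = Posterior odds / (1 + Posterior odds)
       = 6.18 / (1 + 6.18)
       = 6.18 / 7.18
       = 0.8607

The evidence increased P(S) from 0.5455 to 0.8607.


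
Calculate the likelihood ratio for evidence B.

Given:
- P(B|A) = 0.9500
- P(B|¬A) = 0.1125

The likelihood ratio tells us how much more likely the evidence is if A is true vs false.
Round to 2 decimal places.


Likelihood Ratio (LR) = P(B|A) / P(B|¬A)

LR = 0.9500 / 0.1125
   = 8.44

The evidence is 8.44 times more likely if A is true than if A is false.
LR > 1, so observing B raises the odds in favor of A.


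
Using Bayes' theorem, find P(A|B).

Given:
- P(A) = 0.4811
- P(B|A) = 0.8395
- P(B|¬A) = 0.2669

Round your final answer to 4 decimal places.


Bayes' theorem: P(A|B) = P(B|A) × P(A) / P(B)

Step 1: Calculate P(B) using law of total probability
P(B) = P(B|A)P(A) + P(B|¬A)P(¬A)
     = 0.8395 × 0.4811 + 0.2669 × 0.5189
     = 0.40388345 + 0.13849441
     = 0.54237786

Step 2: Apply Bayes' theorem
P(A|B) = P(B|A) × P(A) / P(B)
       = 0.40388345 / 0.54237786
       = 0.7447


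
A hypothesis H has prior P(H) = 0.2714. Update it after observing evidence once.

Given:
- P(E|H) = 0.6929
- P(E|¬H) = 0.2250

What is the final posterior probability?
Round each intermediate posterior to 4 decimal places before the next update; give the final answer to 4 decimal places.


Sequential Bayesian updating:

Initial prior: P(H) = 0.2714

Update 1:
  P(E) = 0.6929 × 0.2714 + 0.2250 × 0.7286 = 0.18805306 + 0.16393500 = 0.35198806
  P(H|E) = 0.18805306 / 0.35198806 = 0.5343

Final posterior: 0.5343


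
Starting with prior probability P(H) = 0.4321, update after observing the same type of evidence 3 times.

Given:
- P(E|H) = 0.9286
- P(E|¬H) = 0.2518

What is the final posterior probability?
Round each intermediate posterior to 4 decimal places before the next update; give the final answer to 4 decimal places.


Sequential Bayesian updating:

Initial prior: P(H) = 0.4321

Update 1:
  P(E) = 0.9286 × 0.4321 + 0.2518 × 0.5679 = 0.40124806 + 0.14299722 = 0.54424528
  P(H|E) = 0.40124806 / 0.54424528 = 0.7373

Update 2:
  P(E) = 0.9286 × 0.7373 + 0.2518 × 0.2627 = 0.68465678 + 0.06614786 = 0.75080464
  P(H|E) = 0.68465678 / 0.75080464 = 0.9119

Update 3:
  P(E) = 0.9286 × 0.9119 + 0.2518 × 0.0881 = 0.84679034 + 0.02218358 = 0.86897392
  P(H|E) = 0.84679034 / 0.86897392 = 0.9745

Final posterior: 0.9745


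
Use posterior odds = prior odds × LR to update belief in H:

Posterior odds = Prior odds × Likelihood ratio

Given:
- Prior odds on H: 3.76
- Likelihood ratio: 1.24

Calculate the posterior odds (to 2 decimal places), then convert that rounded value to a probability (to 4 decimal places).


Step 1: Calculate posterior odds
Posterior odds = Prior odds × LR
               = 3.76 × 1.24
               = 4.66

Step 2: Convert to probability
P(H|E) = Posterior odds / (1 + Posterior odds)
       = 4.66 / (1 + 4.66)
       = 4.66 / 5.66
       = 0.8233

The evidence increased P(H) from 0.7899 to 0.8233.


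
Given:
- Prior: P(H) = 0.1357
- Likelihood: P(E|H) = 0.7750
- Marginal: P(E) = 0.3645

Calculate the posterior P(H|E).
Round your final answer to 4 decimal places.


Using Bayes' theorem:

P(H|E) = P(E|H) × P(H) / P(E)
       = 0.7750 × 0.1357 / 0.3645
       = 0.10516750 / 0.3645
       = 0.2885

The evidence strengthens our belief in H.
Prior: 0.1357 → Posterior: 0.2885


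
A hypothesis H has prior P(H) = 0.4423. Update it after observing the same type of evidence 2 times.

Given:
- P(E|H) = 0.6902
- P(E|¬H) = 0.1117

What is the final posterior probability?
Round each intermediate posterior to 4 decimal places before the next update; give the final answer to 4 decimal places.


Sequential Bayesian updating:

Initial prior: P(H) = 0.4423

Update 1:
  P(E) = 0.6902 × 0.4423 + 0.1117 × 0.5577 = 0.30527546 + 0.06229509 = 0.36757055
  P(H|E) = 0.30527546 / 0.36757055 = 0.8305

Update 2:
  P(E) = 0.6902 × 0.8305 + 0.1117 × 0.1695 = 0.57321110 + 0.01893315 = 0.59214425
  P(H|E) = 0.57321110 / 0.59214425 = 0.9680

Final posterior: 0.9680


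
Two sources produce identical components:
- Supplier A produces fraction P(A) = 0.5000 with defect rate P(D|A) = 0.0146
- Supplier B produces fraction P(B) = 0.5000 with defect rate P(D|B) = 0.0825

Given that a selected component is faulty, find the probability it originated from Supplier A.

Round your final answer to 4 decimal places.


Let A = from Supplier A, D = faulty

Given:
- P(A) = 0.5000, P(B) = 0.5000
- P(D|A) = 0.0146, P(D|B) = 0.0825

Step 1: Find P(D)
P(D) = P(D|A)P(A) + P(D|B)P(B)
     = 0.0146 × 0.5000 + 0.0825 × 0.5000
     = 0.00730000 + 0.04125000
     = 0.04855000

Step 2: Apply Bayes' theorem
P(A|D) = P(D|A)P(A) / P(D)
       = 0.00730000 / 0.04855000
       = 0.1504


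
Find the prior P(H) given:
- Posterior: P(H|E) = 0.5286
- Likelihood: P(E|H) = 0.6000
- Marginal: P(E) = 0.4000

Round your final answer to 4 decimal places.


From Bayes' theorem: P(H|E) = P(E|H) × P(H) / P(E)

Rearranging for P(H):
P(H) = P(H|E) × P(E) / P(E|H)
     = 0.5286 × 0.4000 / 0.6000
     = 0.21144000 / 0.6000
     = 0.3524


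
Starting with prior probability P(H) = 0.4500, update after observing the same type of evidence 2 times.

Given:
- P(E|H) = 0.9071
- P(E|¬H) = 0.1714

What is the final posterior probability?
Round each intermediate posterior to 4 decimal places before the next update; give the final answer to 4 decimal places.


Sequential Bayesian updating:

Initial prior: P(H) = 0.4500

Update 1:
  P(E) = 0.9071 × 0.4500 + 0.1714 × 0.5500 = 0.40819500 + 0.09427000 = 0.50246500
  P(H|E) = 0.40819500 / 0.50246500 = 0.8124

Update 2:
  P(E) = 0.9071 × 0.8124 + 0.1714 × 0.1876 = 0.73692804 + 0.03215464 = 0.76908268
  P(H|E) = 0.73692804 / 0.76908268 = 0.9582

Final posterior: 0.9582


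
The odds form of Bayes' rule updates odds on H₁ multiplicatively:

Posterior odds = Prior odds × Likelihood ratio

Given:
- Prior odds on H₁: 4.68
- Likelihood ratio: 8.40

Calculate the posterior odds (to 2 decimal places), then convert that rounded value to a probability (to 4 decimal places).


Step 1: Calculate posterior odds
Posterior odds = Prior odds × LR
               = 4.68 × 8.40
               = 39.31

Step 2: Convert to probability
P(H₁|E) = Posterior odds / (1 + Posterior odds)
       = 39.31 / (1 + 39.31)
       = 39.31 / 40.31
       = 0.9752

The evidence increased P(H₁) from 0.8239 to 0.9752.


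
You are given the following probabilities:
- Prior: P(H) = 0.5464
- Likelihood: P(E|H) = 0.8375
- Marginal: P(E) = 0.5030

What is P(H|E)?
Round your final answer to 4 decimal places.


Using Bayes' theorem:

P(H|E) = P(E|H) × P(H) / P(E)
       = 0.8375 × 0.5464 / 0.5030
       = 0.45761000 / 0.5030
       = 0.9098

The evidence strengthens our belief in H.
Prior: 0.5464 → Posterior: 0.9098


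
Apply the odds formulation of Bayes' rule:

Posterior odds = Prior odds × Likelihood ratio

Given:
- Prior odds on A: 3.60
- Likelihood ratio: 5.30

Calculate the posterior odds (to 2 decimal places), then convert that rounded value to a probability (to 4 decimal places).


Step 1: Calculate posterior odds
Posterior odds = Prior odds × LR
               = 3.60 × 5.30
               = 19.08

Step 2: Convert to probability
P(A|E) = Posterior odds / (1 + Posterior odds)
       = 19.08 / (1 + 19.08)
       = 19.08 / 20.08
       = 0.9502

The evidence increased P(A) from 0.7826 to 0.9502.


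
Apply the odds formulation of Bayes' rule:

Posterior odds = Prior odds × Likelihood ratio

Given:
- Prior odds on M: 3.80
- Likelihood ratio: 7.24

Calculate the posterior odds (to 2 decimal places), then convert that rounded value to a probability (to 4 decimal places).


Step 1: Calculate posterior odds
Posterior odds = Prior odds × LR
               = 3.80 × 7.24
               = 27.51

Step 2: Convert to probability
P(M|E) = Posterior odds / (1 + Posterior odds)
       = 27.51 / (1 + 27.51)
       = 27.51 / 28.51
       = 0.9649

The evidence increased P(M) from 0.7917 to 0.9649.


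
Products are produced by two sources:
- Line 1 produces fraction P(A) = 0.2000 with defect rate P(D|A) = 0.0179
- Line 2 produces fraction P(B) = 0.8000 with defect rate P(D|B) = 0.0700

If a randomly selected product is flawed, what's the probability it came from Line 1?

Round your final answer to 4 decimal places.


Let A = from Line 1, D = flawed

Given:
- P(A) = 0.2000, P(B) = 0.8000
- P(D|A) = 0.0179, P(D|B) = 0.0700

Step 1: Find P(D)
P(D) = P(D|A)P(A) + P(D|B)P(B)
     = 0.0179 × 0.2000 + 0.0700 × 0.8000
     = 0.00358000 + 0.05600000
     = 0.05958000

Step 2: Apply Bayes' theorem
P(A|D) = P(D|A)P(A) / P(D)
       = 0.00358000 / 0.05958000
       = 0.0601
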